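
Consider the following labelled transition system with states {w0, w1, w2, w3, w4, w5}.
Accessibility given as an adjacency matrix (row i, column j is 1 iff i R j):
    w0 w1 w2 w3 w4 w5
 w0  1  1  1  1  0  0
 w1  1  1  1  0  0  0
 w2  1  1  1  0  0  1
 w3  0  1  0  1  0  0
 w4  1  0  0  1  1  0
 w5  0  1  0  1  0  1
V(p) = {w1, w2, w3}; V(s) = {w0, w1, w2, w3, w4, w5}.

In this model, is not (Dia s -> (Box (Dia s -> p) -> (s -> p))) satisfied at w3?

At w3: Dia s -> (Box (Dia s -> p) -> (s -> p)) is true, so not (Dia s -> (Box (Dia s -> p) -> (s -> p))) is false.
  At w3: Dia s is true, Box (Dia s -> p) -> (s -> p) is true, so Dia s -> (Box (Dia s -> p) -> (s -> p)) is true.
    At w3: Dia s requires s at some successor in {w1, w3}.
      s holds at w1, so Dia s is true at w3.
    At w3: Box (Dia s -> p) is true, s -> p is true, so Box (Dia s -> p) -> (s -> p) is true.
      At w3: Box (Dia s -> p) requires Dia s -> p at every successor {w1, w3}.
        At w1: Dia s -> p is true.
        At w3: Dia s -> p is true.
      So Box (Dia s -> p) is true at w3.

No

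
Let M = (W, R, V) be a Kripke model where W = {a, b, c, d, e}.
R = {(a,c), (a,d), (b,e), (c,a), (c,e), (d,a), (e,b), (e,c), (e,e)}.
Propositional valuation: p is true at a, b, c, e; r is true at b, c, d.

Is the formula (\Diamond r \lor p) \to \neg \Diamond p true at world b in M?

Recall that \Diamond ψ holds at a world iff ψ holds at some accessible world.
At b: \Diamond r \lor p is true, \neg \Diamond p is false, so (\Diamond r \lor p) \to \neg \Diamond p is false.
  At b: \Diamond r is false, p is true, so \Diamond r \lor p is true.
    At b: \Diamond r requires r at some successor in {e}.
      At e: r is false.
    So \Diamond r is false at b.
  At b: \Diamond p is true, so \neg \Diamond p is false.
    At b: \Diamond p requires p at some successor in {e}.
      p holds at e, so \Diamond p is true at b.

No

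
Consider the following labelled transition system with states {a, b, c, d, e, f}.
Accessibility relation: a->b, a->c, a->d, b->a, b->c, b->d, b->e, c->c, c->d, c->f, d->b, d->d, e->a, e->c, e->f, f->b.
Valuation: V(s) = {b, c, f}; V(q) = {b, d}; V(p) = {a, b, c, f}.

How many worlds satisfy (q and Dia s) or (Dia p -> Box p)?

4

Let φ = (q and Dia s) or (Dia p -> Box p). Evaluate φ at each world:
  a (successors {b, c, d}): φ is false.
  b (successors {a, c, d, e}): φ is true.
  c (successors {c, d, f}): φ is false.
  d (successors {b, d}): φ is true.
  e (successors {a, c, f}): φ is true.
  f (successors {b}): φ is true.
For instance, at f:
  At f: q and Dia s is false, Dia p -> Box p is true, so (q and Dia s) or (Dia p -> Box p) is true.
    At f: q is false, Dia s is true, so q and Dia s is false.
      At f: Dia s requires s at some successor in {b}.
        s holds at b, so Dia s is true at f.
    At f: Dia p is true, Box p is true, so Dia p -> Box p is true.
      At f: Dia p requires p at some successor in {b}.
        p holds at b, so Dia p is true at f.
      At f: Box p requires p at every successor {b}.
        At b: p is true.
      So Box p is true at f.
Satisfying worlds: {b, d, e, f}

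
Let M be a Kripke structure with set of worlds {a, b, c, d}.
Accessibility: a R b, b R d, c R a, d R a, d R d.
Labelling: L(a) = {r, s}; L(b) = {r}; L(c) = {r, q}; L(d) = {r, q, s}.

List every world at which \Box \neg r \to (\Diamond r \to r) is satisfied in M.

a, b, c, d

Recall that \Box ψ holds at a world iff ψ holds at every accessible world, and \Diamond ψ holds iff ψ holds at some accessible world.
Let φ = \Box \neg r \to (\Diamond r \to r). Evaluate φ at each world:
  a (successors {b}): φ is true.
  b (successors {d}): φ is true.
  c (successors {a}): φ is true.
  d (successors {a, d}): φ is true.
For instance, at a:
  At a: \Box \neg r is false, \Diamond r \to r is true, so \Box \neg r \to (\Diamond r \to r) is true.
    At a: \Box \neg r requires \neg r at every successor {b}.
      \neg r fails at b, so \Box \neg r is false at a.
    At a: \Diamond r is true, r is true, so \Diamond r \to r is true.
      At a: \Diamond r requires r at some successor in {b}.
        r holds at b, so \Diamond r is true at a.
Satisfying worlds: {a, b, c, d}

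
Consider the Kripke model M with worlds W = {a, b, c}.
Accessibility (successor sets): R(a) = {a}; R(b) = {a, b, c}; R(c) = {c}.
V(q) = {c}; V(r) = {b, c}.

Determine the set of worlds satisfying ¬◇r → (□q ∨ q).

Let φ = ¬◇r → (□q ∨ q). Evaluate φ at each world:
  a (successors {a}): φ is false.
  b (successors {a, b, c}): φ is true.
  c (successors {c}): φ is true.
For instance, at c:
  At c: ¬◇r is false, □q ∨ q is true, so ¬◇r → (□q ∨ q) is true.
    At c: ◇r is true, so ¬◇r is false.
      At c: ◇r requires r at some successor in {c}.
        r holds at c, so ◇r is true at c.
    At c: □q is true, q is true, so □q ∨ q is true.
      At c: □q requires q at every successor {c}.
        At c: q is true.
      So □q is true at c.
Satisfying worlds: {b, c}

b, c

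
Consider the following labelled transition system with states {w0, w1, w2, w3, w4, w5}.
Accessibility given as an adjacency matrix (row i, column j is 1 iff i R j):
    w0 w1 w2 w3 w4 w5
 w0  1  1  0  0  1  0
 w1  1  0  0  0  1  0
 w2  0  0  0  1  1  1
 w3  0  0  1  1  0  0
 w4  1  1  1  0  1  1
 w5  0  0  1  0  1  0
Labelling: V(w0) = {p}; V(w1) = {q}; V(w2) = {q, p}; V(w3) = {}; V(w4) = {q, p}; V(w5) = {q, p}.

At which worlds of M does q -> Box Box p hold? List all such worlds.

Let φ = q -> Box Box p. Evaluate φ at each world:
  w0 (successors {w0, w1, w4}): φ is true.
  w1 (successors {w0, w4}): φ is false.
  w2 (successors {w3, w4, w5}): φ is false.
  w3 (successors {w2, w3}): φ is true.
  w4 (successors {w0, w1, w2, w4, w5}): φ is false.
  w5 (successors {w2, w4}): φ is false.
For instance, at w4:
  At w4: q is true, Box Box p is false, so q -> Box Box p is false.
    At w4: Box Box p requires Box p at every successor {w0, w1, w2, w4, w5}.
      Box p fails at w0, so Box Box p is false at w4.
Satisfying worlds: {w0, w3}

w0, w3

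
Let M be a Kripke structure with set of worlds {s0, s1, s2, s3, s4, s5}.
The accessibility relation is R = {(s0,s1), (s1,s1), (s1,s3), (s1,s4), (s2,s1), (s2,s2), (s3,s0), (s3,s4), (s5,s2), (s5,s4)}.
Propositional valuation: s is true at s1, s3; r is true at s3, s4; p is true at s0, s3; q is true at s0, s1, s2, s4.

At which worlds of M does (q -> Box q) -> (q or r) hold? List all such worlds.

s0, s1, s2, s3, s4

Let φ = (q -> Box q) -> (q or r). Evaluate φ at each world:
  s0 (successors {s1}): φ is true.
  s1 (successors {s1, s3, s4}): φ is true.
  s2 (successors {s1, s2}): φ is true.
  s3 (successors {s0, s4}): φ is true.
  s4 (successors ∅): φ is true.
  s5 (successors {s2, s4}): φ is false.
For instance, at s2:
  At s2: q -> Box q is true, q or r is true, so (q -> Box q) -> (q or r) is true.
    At s2: q is true, Box q is true, so q -> Box q is true.
      At s2: Box q requires q at every successor {s1, s2}.
        At s1: q is true.
        At s2: q is true.
      So Box q is true at s2.
Satisfying worlds: {s0, s1, s2, s3, s4}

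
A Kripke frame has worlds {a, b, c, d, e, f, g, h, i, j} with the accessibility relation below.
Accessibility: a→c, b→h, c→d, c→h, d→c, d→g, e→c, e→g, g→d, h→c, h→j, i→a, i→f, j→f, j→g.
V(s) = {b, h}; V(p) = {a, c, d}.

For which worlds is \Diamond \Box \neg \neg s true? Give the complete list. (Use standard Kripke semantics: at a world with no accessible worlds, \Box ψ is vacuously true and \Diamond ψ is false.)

i, j

Recall that \Box ψ holds at a world iff ψ holds at every accessible world, and \Diamond ψ holds iff ψ holds at some accessible world.
Let φ = \Diamond \Box \neg \neg s. Evaluate φ at each world:
  a (successors {c}): φ is false.
  b (successors {h}): φ is false.
  c (successors {d, h}): φ is false.
  d (successors {c, g}): φ is false.
  e (successors {c, g}): φ is false.
  f (successors ∅): φ is false.
  g (successors {d}): φ is false.
  h (successors {c, j}): φ is false.
  i (successors {a, f}): φ is true.
  j (successors {f, g}): φ is true.
For instance, at d:
  At d: \Diamond \Box \neg \neg s requires \Box \neg \neg s at some successor in {c, g}.
    At c: \Box \neg \neg s is false.
    At g: \Box \neg \neg s is false.
  So \Diamond \Box \neg \neg s is false at d.
Satisfying worlds: {i, j}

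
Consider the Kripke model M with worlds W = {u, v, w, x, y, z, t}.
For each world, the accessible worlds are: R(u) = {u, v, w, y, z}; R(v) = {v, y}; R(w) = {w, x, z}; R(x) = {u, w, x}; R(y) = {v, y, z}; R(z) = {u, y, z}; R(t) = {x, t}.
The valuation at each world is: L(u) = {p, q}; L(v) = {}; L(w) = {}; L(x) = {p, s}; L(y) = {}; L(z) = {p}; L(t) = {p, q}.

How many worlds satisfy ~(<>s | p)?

Let φ = ~(<>s | p). Evaluate φ at each world:
  u (successors {u, v, w, y, z}): φ is false.
  v (successors {v, y}): φ is true.
  w (successors {w, x, z}): φ is false.
  x (successors {u, w, x}): φ is false.
  y (successors {v, y, z}): φ is true.
  z (successors {u, y, z}): φ is false.
  t (successors {x, t}): φ is false.
For instance, at t:
  At t: <>s | p is true, so ~(<>s | p) is false.
    At t: <>s is true, p is true, so <>s | p is true.
      At t: <>s requires s at some successor in {x, t}.
        s holds at x, so <>s is true at t.
Satisfying worlds: {v, y}

2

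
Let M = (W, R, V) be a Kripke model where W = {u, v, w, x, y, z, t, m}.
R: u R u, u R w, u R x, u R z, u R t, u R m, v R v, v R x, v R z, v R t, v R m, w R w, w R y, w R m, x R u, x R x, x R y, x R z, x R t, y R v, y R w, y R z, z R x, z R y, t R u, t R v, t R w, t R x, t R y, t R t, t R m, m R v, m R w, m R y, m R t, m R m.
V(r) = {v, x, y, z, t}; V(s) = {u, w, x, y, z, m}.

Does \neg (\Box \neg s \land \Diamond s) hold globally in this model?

Yes

Let φ = \neg (\Box \neg s \land \Diamond s). Evaluate φ at each world:
  u (successors {u, w, x, z, t, m}): φ is true.
  v (successors {v, x, z, t, m}): φ is true.
  w (successors {w, y, m}): φ is true.
  x (successors {u, x, y, z, t}): φ is true.
  y (successors {v, w, z}): φ is true.
  z (successors {x, y}): φ is true.
  t (successors {u, v, w, x, y, t, m}): φ is true.
  m (successors {v, w, y, t, m}): φ is true.
For instance, at x:
  At x: \Box \neg s \land \Diamond s is false, so \neg (\Box \neg s \land \Diamond s) is true.
    At x: \Box \neg s is false, \Diamond s is true, so \Box \neg s \land \Diamond s is false.
      At x: \Box \neg s requires \neg s at every successor {u, x, y, z, t}.
        \neg s fails at u, so \Box \neg s is false at x.
      At x: \Diamond s requires s at some successor in {u, x, y, z, t}.
        s holds at u, so \Diamond s is true at x.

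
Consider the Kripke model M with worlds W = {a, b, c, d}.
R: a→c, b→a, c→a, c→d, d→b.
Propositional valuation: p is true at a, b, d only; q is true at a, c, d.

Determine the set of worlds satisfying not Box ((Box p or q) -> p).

Let φ = not Box ((Box p or q) -> p). Evaluate φ at each world:
  a (successors {c}): φ is true.
  b (successors {a}): φ is false.
  c (successors {a, d}): φ is false.
  d (successors {b}): φ is false.
For instance, at b:
  At b: Box ((Box p or q) -> p) is true, so not Box ((Box p or q) -> p) is false.
    At b: Box ((Box p or q) -> p) requires (Box p or q) -> p at every successor {a}.
      At a: (Box p or q) -> p is true.
    So Box ((Box p or q) -> p) is true at b.
Satisfying worlds: {a}

a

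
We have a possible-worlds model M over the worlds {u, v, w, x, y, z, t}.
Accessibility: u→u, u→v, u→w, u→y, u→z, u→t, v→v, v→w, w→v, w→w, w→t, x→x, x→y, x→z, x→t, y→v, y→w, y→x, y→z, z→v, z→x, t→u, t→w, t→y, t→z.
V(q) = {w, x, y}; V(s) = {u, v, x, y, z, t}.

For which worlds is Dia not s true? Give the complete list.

Let φ = Dia not s. Evaluate φ at each world:
  u (successors {u, v, w, y, z, t}): φ is true.
  v (successors {v, w}): φ is true.
  w (successors {v, w, t}): φ is true.
  x (successors {x, y, z, t}): φ is false.
  y (successors {v, w, x, z}): φ is true.
  z (successors {v, x}): φ is false.
  t (successors {u, w, y, z}): φ is true.
For instance, at w:
  At w: Dia not s requires not s at some successor in {v, w, t}.
    not s holds at w, so Dia not s is true at w.
Satisfying worlds: {u, v, w, y, t}

u, v, w, y, t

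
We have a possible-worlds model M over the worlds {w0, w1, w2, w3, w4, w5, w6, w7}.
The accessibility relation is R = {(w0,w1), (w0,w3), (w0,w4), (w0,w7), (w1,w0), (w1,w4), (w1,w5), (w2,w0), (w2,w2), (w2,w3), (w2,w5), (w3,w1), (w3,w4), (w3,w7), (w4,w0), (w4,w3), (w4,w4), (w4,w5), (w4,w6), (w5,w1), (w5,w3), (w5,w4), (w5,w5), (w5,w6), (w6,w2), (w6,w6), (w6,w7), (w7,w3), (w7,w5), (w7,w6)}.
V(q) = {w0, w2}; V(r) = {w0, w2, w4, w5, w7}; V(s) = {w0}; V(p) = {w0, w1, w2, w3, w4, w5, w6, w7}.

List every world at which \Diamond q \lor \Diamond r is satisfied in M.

Let φ = \Diamond q \lor \Diamond r. Evaluate φ at each world:
  w0 (successors {w1, w3, w4, w7}): φ is true.
  w1 (successors {w0, w4, w5}): φ is true.
  w2 (successors {w0, w2, w3, w5}): φ is true.
  w3 (successors {w1, w4, w7}): φ is true.
  w4 (successors {w0, w3, w4, w5, w6}): φ is true.
  w5 (successors {w1, w3, w4, w5, w6}): φ is true.
  w6 (successors {w2, w6, w7}): φ is true.
  w7 (successors {w3, w5, w6}): φ is true.
For instance, at w7:
  At w7: \Diamond q is false, \Diamond r is true, so \Diamond q \lor \Diamond r is true.
    At w7: \Diamond q requires q at some successor in {w3, w5, w6}.
      At w3: q is false.
      At w5: q is false.
      At w6: q is false.
    So \Diamond q is false at w7.
    At w7: \Diamond r requires r at some successor in {w3, w5, w6}.
      r holds at w5, so \Diamond r is true at w7.
Satisfying worlds: {w0, w1, w2, w3, w4, w5, w6, w7}

w0, w1, w2, w3, w4, w5, w6, w7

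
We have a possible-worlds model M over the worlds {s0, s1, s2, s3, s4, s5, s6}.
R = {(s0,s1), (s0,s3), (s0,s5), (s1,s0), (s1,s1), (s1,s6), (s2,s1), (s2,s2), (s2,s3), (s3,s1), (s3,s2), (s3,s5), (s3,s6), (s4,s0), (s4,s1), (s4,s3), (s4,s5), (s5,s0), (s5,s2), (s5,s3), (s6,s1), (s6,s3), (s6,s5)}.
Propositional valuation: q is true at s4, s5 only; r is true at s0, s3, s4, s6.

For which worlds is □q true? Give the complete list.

none

Recall that □ψ holds at a world iff ψ holds at every accessible world, and ◇ψ holds iff ψ holds at some accessible world.
Let φ = □q. Evaluate φ at each world:
  s0 (successors {s1, s3, s5}): φ is false.
  s1 (successors {s0, s1, s6}): φ is false.
  s2 (successors {s1, s2, s3}): φ is false.
  s3 (successors {s1, s2, s5, s6}): φ is false.
  s4 (successors {s0, s1, s3, s5}): φ is false.
  s5 (successors {s0, s2, s3}): φ is false.
  s6 (successors {s1, s3, s5}): φ is false.
For instance, at s4:
  At s4: □q requires q at every successor {s0, s1, s3, s5}.
    q fails at s0, so □q is false at s4.
Satisfying worlds: none.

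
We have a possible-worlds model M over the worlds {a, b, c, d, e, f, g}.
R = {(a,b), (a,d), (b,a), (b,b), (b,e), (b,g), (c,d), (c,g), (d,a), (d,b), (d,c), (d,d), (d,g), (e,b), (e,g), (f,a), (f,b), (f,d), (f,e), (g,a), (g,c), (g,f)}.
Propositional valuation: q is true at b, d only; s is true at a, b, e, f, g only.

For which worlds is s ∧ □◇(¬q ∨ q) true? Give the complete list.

Let φ = s ∧ □◇(¬q ∨ q). Evaluate φ at each world:
  a (successors {b, d}): φ is true.
  b (successors {a, b, e, g}): φ is true.
  c (successors {d, g}): φ is false.
  d (successors {a, b, c, d, g}): φ is false.
  e (successors {b, g}): φ is true.
  f (successors {a, b, d, e}): φ is true.
  g (successors {a, c, f}): φ is true.
For instance, at g:
  At g: s is true, □◇(¬q ∨ q) is true, so s ∧ □◇(¬q ∨ q) is true.
    At g: □◇(¬q ∨ q) requires ◇(¬q ∨ q) at every successor {a, c, f}.
      At a: ◇(¬q ∨ q) is true.
      At c: ◇(¬q ∨ q) is true.
      At f: ◇(¬q ∨ q) is true.
    So □◇(¬q ∨ q) is true at g.
Satisfying worlds: {a, b, e, f, g}

a, b, e, f, g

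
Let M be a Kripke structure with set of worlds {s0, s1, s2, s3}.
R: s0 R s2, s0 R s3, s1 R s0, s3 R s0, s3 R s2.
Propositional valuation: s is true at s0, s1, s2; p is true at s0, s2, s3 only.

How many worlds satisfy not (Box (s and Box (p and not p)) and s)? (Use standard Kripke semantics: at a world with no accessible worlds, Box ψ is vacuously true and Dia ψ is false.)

3

Let φ = not (Box (s and Box (p and not p)) and s). Evaluate φ at each world:
  s0 (successors {s2, s3}): φ is true.
  s1 (successors {s0}): φ is true.
  s2 (successors ∅): φ is false.
  s3 (successors {s0, s2}): φ is true.
For instance, at s3:
  At s3: Box (s and Box (p and not p)) and s is false, so not (Box (s and Box (p and not p)) and s) is true.
    At s3: Box (s and Box (p and not p)) is false, s is false, so Box (s and Box (p and not p)) and s is false.
      At s3: Box (s and Box (p and not p)) requires s and Box (p and not p) at every successor {s0, s2}.
        s and Box (p and not p) fails at s0, so Box (s and Box (p and not p)) is false at s3.
Satisfying worlds: {s0, s1, s3}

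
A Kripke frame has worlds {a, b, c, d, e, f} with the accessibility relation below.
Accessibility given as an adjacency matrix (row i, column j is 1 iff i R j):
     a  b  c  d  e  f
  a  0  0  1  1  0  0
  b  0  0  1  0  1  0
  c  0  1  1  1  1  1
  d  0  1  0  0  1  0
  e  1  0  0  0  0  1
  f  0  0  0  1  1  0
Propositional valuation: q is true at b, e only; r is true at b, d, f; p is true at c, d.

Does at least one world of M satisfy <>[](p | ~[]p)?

Let φ = <>[](p | ~[]p). Evaluate φ at each world:
  a (successors {c, d}): φ is true.
  b (successors {c, e}): φ is true.
  c (successors {b, c, d, e, f}): φ is true.
  d (successors {b, e}): φ is true.
  e (successors {a, f}): φ is true.
  f (successors {d, e}): φ is true.
Detail at a (witness):
  At a: <>[](p | ~[]p) requires [](p | ~[]p) at some successor in {c, d}.
    [](p | ~[]p) holds at c, so <>[](p | ~[]p) is true at a.
      At c: [](p | ~[]p) requires p | ~[]p at every successor {b, c, d, e, f}.
        At b: p | ~[]p is true.
        At c: p | ~[]p is true.
        At d: p | ~[]p is true.
        At e: p | ~[]p is true.
        At f: p | ~[]p is true.
      So [](p | ~[]p) is true at c.

Yes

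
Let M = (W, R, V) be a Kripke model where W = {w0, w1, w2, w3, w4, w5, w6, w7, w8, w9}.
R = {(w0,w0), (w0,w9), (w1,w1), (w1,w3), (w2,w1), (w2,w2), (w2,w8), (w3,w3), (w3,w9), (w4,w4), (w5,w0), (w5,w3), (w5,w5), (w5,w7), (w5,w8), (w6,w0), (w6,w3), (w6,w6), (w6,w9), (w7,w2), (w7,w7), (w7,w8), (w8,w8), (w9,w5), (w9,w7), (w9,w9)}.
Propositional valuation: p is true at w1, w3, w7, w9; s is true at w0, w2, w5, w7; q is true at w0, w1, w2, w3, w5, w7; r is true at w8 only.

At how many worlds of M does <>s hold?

Let φ = <>s. Evaluate φ at each world:
  w0 (successors {w0, w9}): φ is true.
  w1 (successors {w1, w3}): φ is false.
  w2 (successors {w1, w2, w8}): φ is true.
  w3 (successors {w3, w9}): φ is false.
  w4 (successors {w4}): φ is false.
  w5 (successors {w0, w3, w5, w7, w8}): φ is true.
  w6 (successors {w0, w3, w6, w9}): φ is true.
  w7 (successors {w2, w7, w8}): φ is true.
  w8 (successors {w8}): φ is false.
  w9 (successors {w5, w7, w9}): φ is true.
For instance, at w7:
  At w7: <>s requires s at some successor in {w2, w7, w8}.
    s holds at w2, so <>s is true at w7.
Satisfying worlds: {w0, w2, w5, w6, w7, w9}

6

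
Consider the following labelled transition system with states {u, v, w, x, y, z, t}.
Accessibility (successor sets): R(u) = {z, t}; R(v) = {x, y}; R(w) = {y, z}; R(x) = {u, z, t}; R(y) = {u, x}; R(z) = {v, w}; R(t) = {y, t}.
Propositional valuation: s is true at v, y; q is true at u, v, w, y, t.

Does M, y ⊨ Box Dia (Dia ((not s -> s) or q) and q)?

At y: Box Dia (Dia ((not s -> s) or q) and q) requires Dia (Dia ((not s -> s) or q) and q) at every successor {u, x}.
    At u: Dia (Dia ((not s -> s) or q) and q) requires Dia ((not s -> s) or q) and q at some successor in {z, t}.
      Dia ((not s -> s) or q) and q holds at t, so Dia (Dia ((not s -> s) or q) and q) is true at u.
    At x: Dia (Dia ((not s -> s) or q) and q) requires Dia ((not s -> s) or q) and q at some successor in {u, z, t}.
      Dia ((not s -> s) or q) and q holds at u, so Dia (Dia ((not s -> s) or q) and q) is true at x.
So Box Dia (Dia ((not s -> s) or q) and q) is true at y.

Yes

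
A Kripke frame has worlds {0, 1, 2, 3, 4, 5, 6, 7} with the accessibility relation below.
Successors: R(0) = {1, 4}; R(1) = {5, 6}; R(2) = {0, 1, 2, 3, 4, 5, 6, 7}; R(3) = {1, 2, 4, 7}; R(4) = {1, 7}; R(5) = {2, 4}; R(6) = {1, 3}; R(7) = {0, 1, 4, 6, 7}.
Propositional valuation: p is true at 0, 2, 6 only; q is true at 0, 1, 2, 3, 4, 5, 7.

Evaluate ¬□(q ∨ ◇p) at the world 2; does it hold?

At 2: □(q ∨ ◇p) is false, so ¬□(q ∨ ◇p) is true.
  At 2: □(q ∨ ◇p) requires q ∨ ◇p at every successor {0, 1, 2, 3, 4, 5, 6, 7}.
    q ∨ ◇p fails at 6, so □(q ∨ ◇p) is false at 2.
      At 6: q is false, ◇p is false, so q ∨ ◇p is false.

Yes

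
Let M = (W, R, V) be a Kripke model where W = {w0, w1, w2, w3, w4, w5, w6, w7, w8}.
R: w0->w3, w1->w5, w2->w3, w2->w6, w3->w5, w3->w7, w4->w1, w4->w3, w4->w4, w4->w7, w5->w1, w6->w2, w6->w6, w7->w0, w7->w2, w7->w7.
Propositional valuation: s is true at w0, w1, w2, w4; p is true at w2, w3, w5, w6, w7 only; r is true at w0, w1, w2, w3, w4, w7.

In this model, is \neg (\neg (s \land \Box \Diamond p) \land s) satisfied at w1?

No

Recall that \Box ψ holds at a world iff ψ holds at every accessible world, and \Diamond ψ holds iff ψ holds at some accessible world.
At w1: \neg (s \land \Box \Diamond p) \land s is true, so \neg (\neg (s \land \Box \Diamond p) \land s) is false.
  At w1: \neg (s \land \Box \Diamond p) is true, s is true, so \neg (s \land \Box \Diamond p) \land s is true.
    At w1: s \land \Box \Diamond p is false, so \neg (s \land \Box \Diamond p) is true.
      At w1: s is true, \Box \Diamond p is false, so s \land \Box \Diamond p is false.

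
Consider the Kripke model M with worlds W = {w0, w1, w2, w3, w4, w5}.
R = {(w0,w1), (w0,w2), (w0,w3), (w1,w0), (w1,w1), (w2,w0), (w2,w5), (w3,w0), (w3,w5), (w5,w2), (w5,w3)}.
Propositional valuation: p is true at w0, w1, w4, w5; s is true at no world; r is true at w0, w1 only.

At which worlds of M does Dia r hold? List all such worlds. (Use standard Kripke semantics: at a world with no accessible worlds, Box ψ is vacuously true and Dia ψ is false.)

Let φ = Dia r. Evaluate φ at each world:
  w0 (successors {w1, w2, w3}): φ is true.
  w1 (successors {w0, w1}): φ is true.
  w2 (successors {w0, w5}): φ is true.
  w3 (successors {w0, w5}): φ is true.
  w4 (successors ∅): φ is false.
  w5 (successors {w2, w3}): φ is false.
For instance, at w0:
  At w0: Dia r requires r at some successor in {w1, w2, w3}.
    r holds at w1, so Dia r is true at w0.
Satisfying worlds: {w0, w1, w2, w3}

w0, w1, w2, w3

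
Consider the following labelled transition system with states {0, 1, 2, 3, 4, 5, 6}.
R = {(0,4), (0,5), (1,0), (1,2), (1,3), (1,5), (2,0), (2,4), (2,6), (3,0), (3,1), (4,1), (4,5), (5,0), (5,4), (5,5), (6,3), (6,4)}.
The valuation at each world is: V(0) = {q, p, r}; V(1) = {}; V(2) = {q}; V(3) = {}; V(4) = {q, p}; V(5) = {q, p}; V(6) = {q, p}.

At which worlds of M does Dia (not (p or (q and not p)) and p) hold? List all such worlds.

none

Recall that Dia ψ holds at a world iff ψ holds at some accessible world.
Let φ = Dia (not (p or (q and not p)) and p). Evaluate φ at each world:
  0 (successors {4, 5}): φ is false.
  1 (successors {0, 2, 3, 5}): φ is false.
  2 (successors {0, 4, 6}): φ is false.
  3 (successors {0, 1}): φ is false.
  4 (successors {1, 5}): φ is false.
  5 (successors {0, 4, 5}): φ is false.
  6 (successors {3, 4}): φ is false.
For instance, at 2:
  At 2: Dia (not (p or (q and not p)) and p) requires not (p or (q and not p)) and p at some successor in {0, 4, 6}.
    At 0: not (p or (q and not p)) and p is false.
    At 4: not (p or (q and not p)) and p is false.
    At 6: not (p or (q and not p)) and p is false.
  So Dia (not (p or (q and not p)) and p) is false at 2.
Satisfying worlds: none.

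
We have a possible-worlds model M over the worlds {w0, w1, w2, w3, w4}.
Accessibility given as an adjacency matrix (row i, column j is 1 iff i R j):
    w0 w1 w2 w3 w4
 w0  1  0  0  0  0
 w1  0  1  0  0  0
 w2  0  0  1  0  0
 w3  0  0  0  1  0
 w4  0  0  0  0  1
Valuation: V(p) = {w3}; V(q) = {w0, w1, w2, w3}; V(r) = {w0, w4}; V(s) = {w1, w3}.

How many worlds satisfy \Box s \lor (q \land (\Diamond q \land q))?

Let φ = \Box s \lor (q \land (\Diamond q \land q)). Evaluate φ at each world:
  w0 (successors {w0}): φ is true.
  w1 (successors {w1}): φ is true.
  w2 (successors {w2}): φ is true.
  w3 (successors {w3}): φ is true.
  w4 (successors {w4}): φ is false.
For instance, at w1:
  At w1: \Box s is true, q \land (\Diamond q \land q) is true, so \Box s \lor (q \land (\Diamond q \land q)) is true.
    At w1: \Box s requires s at every successor {w1}.
      At w1: s is true.
    So \Box s is true at w1.
    At w1: q is true, \Diamond q \land q is true, so q \land (\Diamond q \land q) is true.
      At w1: \Diamond q is true, q is true, so \Diamond q \land q is true.
Satisfying worlds: {w0, w1, w2, w3}

4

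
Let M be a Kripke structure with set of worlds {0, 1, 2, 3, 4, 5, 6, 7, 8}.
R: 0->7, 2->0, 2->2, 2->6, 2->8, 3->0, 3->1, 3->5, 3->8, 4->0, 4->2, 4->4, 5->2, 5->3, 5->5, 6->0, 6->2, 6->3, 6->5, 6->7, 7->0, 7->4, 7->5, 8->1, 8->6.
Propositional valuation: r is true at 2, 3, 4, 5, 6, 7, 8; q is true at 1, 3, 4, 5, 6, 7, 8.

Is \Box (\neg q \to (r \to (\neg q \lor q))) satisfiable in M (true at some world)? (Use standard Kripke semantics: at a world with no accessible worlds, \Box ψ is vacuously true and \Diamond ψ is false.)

Yes

Let φ = \Box (\neg q \to (r \to (\neg q \lor q))). Evaluate φ at each world:
  0 (successors {7}): φ is true.
  1 (successors ∅): φ is true.
  2 (successors {0, 2, 6, 8}): φ is true.
  3 (successors {0, 1, 5, 8}): φ is true.
  4 (successors {0, 2, 4}): φ is true.
  5 (successors {2, 3, 5}): φ is true.
  6 (successors {0, 2, 3, 5, 7}): φ is true.
  7 (successors {0, 4, 5}): φ is true.
  8 (successors {1, 6}): φ is true.
Detail at 0 (witness):
  At 0: \Box (\neg q \to (r \to (\neg q \lor q))) requires \neg q \to (r \to (\neg q \lor q)) at every successor {7}.
    At 7: \neg q \to (r \to (\neg q \lor q)) is true.
  So \Box (\neg q \to (r \to (\neg q \lor q))) is true at 0.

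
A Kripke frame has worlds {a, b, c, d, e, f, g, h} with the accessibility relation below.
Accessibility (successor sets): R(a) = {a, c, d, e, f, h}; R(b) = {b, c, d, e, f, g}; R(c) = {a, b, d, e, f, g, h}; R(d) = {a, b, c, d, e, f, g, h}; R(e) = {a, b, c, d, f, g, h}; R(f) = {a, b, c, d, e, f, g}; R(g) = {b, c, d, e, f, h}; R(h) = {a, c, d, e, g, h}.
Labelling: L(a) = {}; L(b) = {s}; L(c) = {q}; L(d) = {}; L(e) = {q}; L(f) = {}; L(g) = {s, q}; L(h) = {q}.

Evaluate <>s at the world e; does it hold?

At e: <>s requires s at some successor in {a, b, c, d, f, g, h}.
  s holds at b, so <>s is true at e.

Yes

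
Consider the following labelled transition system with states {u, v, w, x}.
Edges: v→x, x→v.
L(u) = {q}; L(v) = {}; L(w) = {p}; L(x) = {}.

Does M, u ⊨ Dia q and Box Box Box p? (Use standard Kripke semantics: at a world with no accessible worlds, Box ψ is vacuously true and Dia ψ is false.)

No

At u: Dia q is false, Box Box Box p is true, so Dia q and Box Box Box p is false.
  At u: no accessible worlds, so Dia q is false.
  At u: no accessible worlds, so Box Box Box p holds vacuously.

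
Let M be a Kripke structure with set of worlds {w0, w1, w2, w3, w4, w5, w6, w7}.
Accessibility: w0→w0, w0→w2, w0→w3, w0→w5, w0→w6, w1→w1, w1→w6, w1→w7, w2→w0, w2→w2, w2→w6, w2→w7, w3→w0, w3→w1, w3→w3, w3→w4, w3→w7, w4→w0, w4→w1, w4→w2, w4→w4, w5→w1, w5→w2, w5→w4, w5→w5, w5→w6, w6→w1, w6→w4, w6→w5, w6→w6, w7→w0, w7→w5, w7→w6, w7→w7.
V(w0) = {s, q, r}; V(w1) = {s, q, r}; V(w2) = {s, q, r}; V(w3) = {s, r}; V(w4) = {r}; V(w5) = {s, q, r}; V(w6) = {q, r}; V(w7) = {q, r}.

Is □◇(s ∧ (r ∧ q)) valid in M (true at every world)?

Recall that □ψ holds at a world iff ψ holds at every accessible world, and ◇ψ holds iff ψ holds at some accessible world.
Let φ = □◇(s ∧ (r ∧ q)). Evaluate φ at each world:
  w0 (successors {w0, w2, w3, w5, w6}): φ is true.
  w1 (successors {w1, w6, w7}): φ is true.
  w2 (successors {w0, w2, w6, w7}): φ is true.
  w3 (successors {w0, w1, w3, w4, w7}): φ is true.
  w4 (successors {w0, w1, w2, w4}): φ is true.
  w5 (successors {w1, w2, w4, w5, w6}): φ is true.
  w6 (successors {w1, w4, w5, w6}): φ is true.
  w7 (successors {w0, w5, w6, w7}): φ is true.
For instance, at w7:
  At w7: □◇(s ∧ (r ∧ q)) requires ◇(s ∧ (r ∧ q)) at every successor {w0, w5, w6, w7}.
    At w0: ◇(s ∧ (r ∧ q)) is true.
    At w5: ◇(s ∧ (r ∧ q)) is true.
    At w6: ◇(s ∧ (r ∧ q)) is true.
    At w7: ◇(s ∧ (r ∧ q)) is true.
  So □◇(s ∧ (r ∧ q)) is true at w7.

Yes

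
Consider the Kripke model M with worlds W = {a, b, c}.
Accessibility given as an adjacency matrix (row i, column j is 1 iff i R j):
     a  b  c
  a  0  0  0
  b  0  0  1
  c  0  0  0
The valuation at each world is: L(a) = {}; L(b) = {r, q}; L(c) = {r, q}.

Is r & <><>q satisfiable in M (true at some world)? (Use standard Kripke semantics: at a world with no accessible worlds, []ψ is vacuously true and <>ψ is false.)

Let φ = r & <><>q. Evaluate φ at each world:
  a (successors ∅): φ is false.
  b (successors {c}): φ is false.
  c (successors ∅): φ is false.
For instance, at b:
  At b: r is true, <><>q is false, so r & <><>q is false.
    At b: <><>q requires <>q at some successor in {c}.
      At c: <>q is false.
    So <><>q is false at b.

No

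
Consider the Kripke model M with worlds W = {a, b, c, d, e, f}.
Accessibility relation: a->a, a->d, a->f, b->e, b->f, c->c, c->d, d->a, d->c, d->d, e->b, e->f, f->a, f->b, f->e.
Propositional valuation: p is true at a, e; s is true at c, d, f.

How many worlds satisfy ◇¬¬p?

Let φ = ◇¬¬p. Evaluate φ at each world:
  a (successors {a, d, f}): φ is true.
  b (successors {e, f}): φ is true.
  c (successors {c, d}): φ is false.
  d (successors {a, c, d}): φ is true.
  e (successors {b, f}): φ is false.
  f (successors {a, b, e}): φ is true.
For instance, at f:
  At f: ◇¬¬p requires ¬¬p at some successor in {a, b, e}.
    ¬¬p holds at a, so ◇¬¬p is true at f.
Satisfying worlds: {a, b, d, f}

4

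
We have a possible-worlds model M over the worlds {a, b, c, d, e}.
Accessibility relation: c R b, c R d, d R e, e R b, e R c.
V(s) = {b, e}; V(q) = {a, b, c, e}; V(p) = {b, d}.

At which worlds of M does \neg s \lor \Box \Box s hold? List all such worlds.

a, b, c, d

Let φ = \neg s \lor \Box \Box s. Evaluate φ at each world:
  a (successors ∅): φ is true.
  b (successors ∅): φ is true.
  c (successors {b, d}): φ is true.
  d (successors {e}): φ is true.
  e (successors {b, c}): φ is false.
For instance, at d:
  At d: \neg s is true, \Box \Box s is false, so \neg s \lor \Box \Box s is true.
    At d: \Box \Box s requires \Box s at every successor {e}.
      \Box s fails at e, so \Box \Box s is false at d.
Satisfying worlds: {a, b, c, d}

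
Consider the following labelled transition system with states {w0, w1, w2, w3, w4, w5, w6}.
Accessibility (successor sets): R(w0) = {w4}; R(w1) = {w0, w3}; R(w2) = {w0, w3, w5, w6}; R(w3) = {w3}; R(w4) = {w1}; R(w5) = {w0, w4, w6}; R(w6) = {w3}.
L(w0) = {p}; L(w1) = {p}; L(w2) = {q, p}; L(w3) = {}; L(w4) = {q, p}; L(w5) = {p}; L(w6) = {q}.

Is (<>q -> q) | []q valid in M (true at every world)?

No

Recall that []ψ holds at a world iff ψ holds at every accessible world, and <>ψ holds iff ψ holds at some accessible world.
Let φ = (<>q -> q) | []q. Evaluate φ at each world:
  w0 (successors {w4}): φ is true.
  w1 (successors {w0, w3}): φ is true.
  w2 (successors {w0, w3, w5, w6}): φ is true.
  w3 (successors {w3}): φ is true.
  w4 (successors {w1}): φ is true.
  w5 (successors {w0, w4, w6}): φ is false.
  w6 (successors {w3}): φ is true.
Detail at w5 (counterexample):
  At w5: <>q -> q is false, []q is false, so (<>q -> q) | []q is false.
    At w5: <>q is true, q is false, so <>q -> q is false.
      At w5: <>q requires q at some successor in {w0, w4, w6}.
        q holds at w4, so <>q is true at w5.
    At w5: []q requires q at every successor {w0, w4, w6}.
      q fails at w0, so []q is false at w5.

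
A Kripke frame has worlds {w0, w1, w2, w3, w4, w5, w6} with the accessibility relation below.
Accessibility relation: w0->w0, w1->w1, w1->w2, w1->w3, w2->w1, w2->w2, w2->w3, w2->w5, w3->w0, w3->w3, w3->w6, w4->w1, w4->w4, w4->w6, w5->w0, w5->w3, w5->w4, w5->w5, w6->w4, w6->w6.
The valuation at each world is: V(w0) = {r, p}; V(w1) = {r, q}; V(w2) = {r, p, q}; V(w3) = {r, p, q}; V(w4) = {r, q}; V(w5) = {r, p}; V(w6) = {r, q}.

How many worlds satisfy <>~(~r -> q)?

Recall that <>ψ holds at a world iff ψ holds at some accessible world.
Let φ = <>~(~r -> q). Evaluate φ at each world:
  w0 (successors {w0}): φ is false.
  w1 (successors {w1, w2, w3}): φ is false.
  w2 (successors {w1, w2, w3, w5}): φ is false.
  w3 (successors {w0, w3, w6}): φ is false.
  w4 (successors {w1, w4, w6}): φ is false.
  w5 (successors {w0, w3, w4, w5}): φ is false.
  w6 (successors {w4, w6}): φ is false.
For instance, at w5:
  At w5: <>~(~r -> q) requires ~(~r -> q) at some successor in {w0, w3, w4, w5}.
    At w0: ~(~r -> q) is false.
    At w3: ~(~r -> q) is false.
    At w4: ~(~r -> q) is false.
    At w5: ~(~r -> q) is false.
  So <>~(~r -> q) is false at w5.
Satisfying worlds: none.

0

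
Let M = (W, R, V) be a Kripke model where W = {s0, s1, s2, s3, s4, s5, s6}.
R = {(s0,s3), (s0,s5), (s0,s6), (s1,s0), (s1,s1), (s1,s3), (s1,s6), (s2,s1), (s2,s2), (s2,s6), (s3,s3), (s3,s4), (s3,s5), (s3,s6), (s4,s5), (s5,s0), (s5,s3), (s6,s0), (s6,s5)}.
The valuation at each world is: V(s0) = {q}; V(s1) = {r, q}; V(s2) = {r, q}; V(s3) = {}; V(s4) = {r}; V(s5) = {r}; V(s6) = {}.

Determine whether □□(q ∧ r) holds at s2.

No

At s2: □□(q ∧ r) requires □(q ∧ r) at every successor {s1, s2, s6}.
  □(q ∧ r) fails at s1, so □□(q ∧ r) is false at s2.
    At s1: □(q ∧ r) requires q ∧ r at every successor {s0, s1, s3, s6}.
      q ∧ r fails at s0, so □(q ∧ r) is false at s1.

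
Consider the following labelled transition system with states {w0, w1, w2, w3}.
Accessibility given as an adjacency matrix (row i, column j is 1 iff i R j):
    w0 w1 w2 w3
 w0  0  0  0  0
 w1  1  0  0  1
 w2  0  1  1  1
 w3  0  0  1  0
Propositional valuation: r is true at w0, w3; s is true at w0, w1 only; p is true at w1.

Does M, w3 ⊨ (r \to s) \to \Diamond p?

Recall that \Diamond ψ holds at a world iff ψ holds at some accessible world.
At w3: r \to s is false, \Diamond p is false, so (r \to s) \to \Diamond p is true.
  At w3: \Diamond p requires p at some successor in {w2}.
    At w2: p is false.
  So \Diamond p is false at w3.

Yes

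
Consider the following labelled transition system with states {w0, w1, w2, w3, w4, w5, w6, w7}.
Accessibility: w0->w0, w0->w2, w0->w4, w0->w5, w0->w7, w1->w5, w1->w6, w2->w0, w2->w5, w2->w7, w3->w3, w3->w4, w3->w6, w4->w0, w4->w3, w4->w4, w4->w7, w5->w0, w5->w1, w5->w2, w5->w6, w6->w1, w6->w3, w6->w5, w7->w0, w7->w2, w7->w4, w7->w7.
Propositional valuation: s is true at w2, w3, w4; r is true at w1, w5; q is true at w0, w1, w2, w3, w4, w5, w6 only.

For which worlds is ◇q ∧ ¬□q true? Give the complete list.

w0, w2, w4, w7

Let φ = ◇q ∧ ¬□q. Evaluate φ at each world:
  w0 (successors {w0, w2, w4, w5, w7}): φ is true.
  w1 (successors {w5, w6}): φ is false.
  w2 (successors {w0, w5, w7}): φ is true.
  w3 (successors {w3, w4, w6}): φ is false.
  w4 (successors {w0, w3, w4, w7}): φ is true.
  w5 (successors {w0, w1, w2, w6}): φ is false.
  w6 (successors {w1, w3, w5}): φ is false.
  w7 (successors {w0, w2, w4, w7}): φ is true.
For instance, at w0:
  At w0: ◇q is true, ¬□q is true, so ◇q ∧ ¬□q is true.
    At w0: ◇q requires q at some successor in {w0, w2, w4, w5, w7}.
      q holds at w0, so ◇q is true at w0.
    At w0: □q is false, so ¬□q is true.
      At w0: □q requires q at every successor {w0, w2, w4, w5, w7}.
        q fails at w7, so □q is false at w0.
Satisfying worlds: {w0, w2, w4, w7}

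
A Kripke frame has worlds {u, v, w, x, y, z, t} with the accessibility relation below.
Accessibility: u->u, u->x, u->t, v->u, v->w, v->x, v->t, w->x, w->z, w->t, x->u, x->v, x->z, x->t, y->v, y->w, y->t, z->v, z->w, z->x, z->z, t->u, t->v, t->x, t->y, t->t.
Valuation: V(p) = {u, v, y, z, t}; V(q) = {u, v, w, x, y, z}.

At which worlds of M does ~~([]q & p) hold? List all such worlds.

Let φ = ~~([]q & p). Evaluate φ at each world:
  u (successors {u, x, t}): φ is false.
  v (successors {u, w, x, t}): φ is false.
  w (successors {x, z, t}): φ is false.
  x (successors {u, v, z, t}): φ is false.
  y (successors {v, w, t}): φ is false.
  z (successors {v, w, x, z}): φ is true.
  t (successors {u, v, x, y, t}): φ is false.
For instance, at u:
  At u: ~([]q & p) is true, so ~~([]q & p) is false.
    At u: []q & p is false, so ~([]q & p) is true.
      At u: []q is false, p is true, so []q & p is false.
Satisfying worlds: {z}

z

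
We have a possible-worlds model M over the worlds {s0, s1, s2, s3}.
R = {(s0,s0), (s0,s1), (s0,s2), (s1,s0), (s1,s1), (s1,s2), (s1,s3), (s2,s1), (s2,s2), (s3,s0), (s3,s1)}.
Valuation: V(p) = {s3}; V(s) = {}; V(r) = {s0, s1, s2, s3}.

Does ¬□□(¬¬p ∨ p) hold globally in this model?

Yes

Recall that □ψ holds at a world iff ψ holds at every accessible world, and ◇ψ holds iff ψ holds at some accessible world.
Let φ = ¬□□(¬¬p ∨ p). Evaluate φ at each world:
  s0 (successors {s0, s1, s2}): φ is true.
  s1 (successors {s0, s1, s2, s3}): φ is true.
  s2 (successors {s1, s2}): φ is true.
  s3 (successors {s0, s1}): φ is true.
For instance, at s3:
  At s3: □□(¬¬p ∨ p) is false, so ¬□□(¬¬p ∨ p) is true.
    At s3: □□(¬¬p ∨ p) requires □(¬¬p ∨ p) at every successor {s0, s1}.
      □(¬¬p ∨ p) fails at s0, so □□(¬¬p ∨ p) is false at s3.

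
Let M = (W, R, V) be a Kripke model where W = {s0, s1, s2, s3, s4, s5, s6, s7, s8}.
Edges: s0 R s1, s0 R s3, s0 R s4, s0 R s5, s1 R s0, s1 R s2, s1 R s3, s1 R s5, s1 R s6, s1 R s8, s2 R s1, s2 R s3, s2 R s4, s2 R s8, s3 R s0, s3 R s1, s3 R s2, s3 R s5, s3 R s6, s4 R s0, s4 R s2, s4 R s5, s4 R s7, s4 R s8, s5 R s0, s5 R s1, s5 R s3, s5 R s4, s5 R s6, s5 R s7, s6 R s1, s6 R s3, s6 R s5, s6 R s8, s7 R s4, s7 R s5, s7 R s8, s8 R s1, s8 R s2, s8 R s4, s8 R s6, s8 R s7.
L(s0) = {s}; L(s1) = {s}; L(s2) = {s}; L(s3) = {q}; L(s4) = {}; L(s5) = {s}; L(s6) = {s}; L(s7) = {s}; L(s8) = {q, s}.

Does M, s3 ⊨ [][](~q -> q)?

No

Recall that []ψ holds at a world iff ψ holds at every accessible world, and <>ψ holds iff ψ holds at some accessible world.
At s3: [][](~q -> q) requires [](~q -> q) at every successor {s0, s1, s2, s5, s6}.
  [](~q -> q) fails at s0, so [][](~q -> q) is false at s3.
    At s0: [](~q -> q) requires ~q -> q at every successor {s1, s3, s4, s5}.
      ~q -> q fails at s1, so [](~q -> q) is false at s0.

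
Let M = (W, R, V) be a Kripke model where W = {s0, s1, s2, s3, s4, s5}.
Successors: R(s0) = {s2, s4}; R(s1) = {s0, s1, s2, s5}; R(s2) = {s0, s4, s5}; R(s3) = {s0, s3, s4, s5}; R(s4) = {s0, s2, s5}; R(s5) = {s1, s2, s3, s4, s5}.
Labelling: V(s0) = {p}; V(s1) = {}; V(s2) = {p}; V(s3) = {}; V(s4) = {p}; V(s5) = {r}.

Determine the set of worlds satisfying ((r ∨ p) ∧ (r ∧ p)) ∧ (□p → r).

none

Let φ = ((r ∨ p) ∧ (r ∧ p)) ∧ (□p → r). Evaluate φ at each world:
  s0 (successors {s2, s4}): φ is false.
  s1 (successors {s0, s1, s2, s5}): φ is false.
  s2 (successors {s0, s4, s5}): φ is false.
  s3 (successors {s0, s3, s4, s5}): φ is false.
  s4 (successors {s0, s2, s5}): φ is false.
  s5 (successors {s1, s2, s3, s4, s5}): φ is false.
For instance, at s3:
  At s3: (r ∨ p) ∧ (r ∧ p) is false, □p → r is true, so ((r ∨ p) ∧ (r ∧ p)) ∧ (□p → r) is false.
    At s3: □p is false, r is false, so □p → r is true.
      At s3: □p requires p at every successor {s0, s3, s4, s5}.
        p fails at s3, so □p is false at s3.
Satisfying worlds: none.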